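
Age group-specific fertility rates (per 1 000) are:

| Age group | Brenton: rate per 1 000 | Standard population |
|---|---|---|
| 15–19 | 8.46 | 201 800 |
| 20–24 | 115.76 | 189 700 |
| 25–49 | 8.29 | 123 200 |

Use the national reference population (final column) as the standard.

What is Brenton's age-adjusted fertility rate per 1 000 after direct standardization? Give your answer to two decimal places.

47.97

Standard total = 514 700; weights = 0.3921, 0.3686, 0.2394.
Standardized rate: 0.3921×8.46 + 0.3686×115.76 + 0.2394×8.29 = 47.9662 per 1 000.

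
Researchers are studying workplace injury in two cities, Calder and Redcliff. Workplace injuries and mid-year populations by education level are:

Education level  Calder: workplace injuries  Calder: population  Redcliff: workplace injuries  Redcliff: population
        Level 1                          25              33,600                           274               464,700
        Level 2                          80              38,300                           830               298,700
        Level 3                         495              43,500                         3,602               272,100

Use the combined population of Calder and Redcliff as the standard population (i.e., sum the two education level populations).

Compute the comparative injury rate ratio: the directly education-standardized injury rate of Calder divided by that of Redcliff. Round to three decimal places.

0.863

Education-specific rates per 10,000 for Calder: 7.44, 20.89, 113.79.
For Redcliff: 5.90, 27.79, 132.38.
Combined standard total = 1,150,900; weights = 0.4330, 0.2928, 0.2742.
Calder: 0.4330×7.44 + 0.2928×20.89 + 0.2742×113.79 = 40.5421 per 10,000.
Redcliff: 0.4330×5.90 + 0.2928×27.79 + 0.2742×132.38 = 46.9900 per 10,000.
Ratio = 40.5421 ÷ 46.9900 = 0.86278.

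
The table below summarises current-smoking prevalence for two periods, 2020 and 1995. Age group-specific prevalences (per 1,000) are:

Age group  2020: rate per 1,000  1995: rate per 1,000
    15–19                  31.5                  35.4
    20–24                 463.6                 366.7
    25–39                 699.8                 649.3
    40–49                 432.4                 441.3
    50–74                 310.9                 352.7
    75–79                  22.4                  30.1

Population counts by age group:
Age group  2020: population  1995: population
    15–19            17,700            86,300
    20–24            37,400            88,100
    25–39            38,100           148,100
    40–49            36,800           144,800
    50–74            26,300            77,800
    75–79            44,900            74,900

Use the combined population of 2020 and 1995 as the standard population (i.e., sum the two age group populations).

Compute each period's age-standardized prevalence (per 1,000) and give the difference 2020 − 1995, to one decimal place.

17.4

Combined standard total = 821,200; weights = 0.1266, 0.1528, 0.2267, 0.2211, 0.1268, 0.1459.
2020: 0.1266×31.5 + 0.1528×463.6 + 0.2267×699.8 + 0.2211×432.4 + 0.1268×310.9 + 0.1459×22.4 = 371.8127 per 1,000.
1995: 0.1266×35.4 + 0.1528×366.7 + 0.2267×649.3 + 0.2211×441.3 + 0.1268×352.7 + 0.1459×30.1 = 354.4377 per 1,000.
Difference = 371.8127 − 354.4377 = 17.3750.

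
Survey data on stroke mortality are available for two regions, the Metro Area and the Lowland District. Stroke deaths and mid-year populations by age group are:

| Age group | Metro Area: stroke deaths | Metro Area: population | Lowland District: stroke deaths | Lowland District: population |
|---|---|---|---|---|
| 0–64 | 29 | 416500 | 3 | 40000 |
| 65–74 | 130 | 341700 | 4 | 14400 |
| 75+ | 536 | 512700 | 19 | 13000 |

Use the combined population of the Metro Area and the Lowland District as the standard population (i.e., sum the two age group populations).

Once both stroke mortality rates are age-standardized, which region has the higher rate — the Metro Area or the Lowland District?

Age-specific rates per 100000 for the Metro Area: 6.96, 38.05, 104.54.
For the Lowland District: 7.50, 27.78, 146.15.
Combined standard total = 1338300; weights = 0.3411, 0.2661, 0.3928.
The Metro Area: 0.3411×6.96 + 0.2661×38.05 + 0.3928×104.54 = 53.5646 per 100000.
The Lowland District: 0.3411×7.50 + 0.2661×27.78 + 0.3928×146.15 = 67.3605 per 100000.
The crude rates (54.69 vs 38.58) would put the Metro Area higher, but that reflects its age composition; once standardized to a common age structure, the Lowland District has the higher underlying rate.

Lowland District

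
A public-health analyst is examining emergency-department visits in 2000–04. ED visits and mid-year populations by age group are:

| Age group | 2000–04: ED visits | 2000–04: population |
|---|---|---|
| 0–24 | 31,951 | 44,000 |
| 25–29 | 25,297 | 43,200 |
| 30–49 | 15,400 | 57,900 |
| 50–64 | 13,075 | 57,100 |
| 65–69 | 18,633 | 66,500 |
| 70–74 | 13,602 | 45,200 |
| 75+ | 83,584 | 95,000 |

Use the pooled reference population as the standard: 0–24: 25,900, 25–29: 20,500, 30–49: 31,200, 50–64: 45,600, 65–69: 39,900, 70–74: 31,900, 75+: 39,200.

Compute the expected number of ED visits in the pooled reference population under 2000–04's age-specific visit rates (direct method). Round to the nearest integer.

Age-specific rates per 1,000 for 2000–04: 726.159, 585.579, 265.976, 228.984, 280.195, 300.929, 879.832.
Expected ED visits = Σ (standard pop × age-specific rate ÷ 1,000)
= 25,900×726.159/1,000 + 20,500×585.579/1,000 + 31,200×265.976/1,000 + 45,600×228.984/1,000 + 39,900×280.195/1,000 + 31,900×300.929/1,000 + 39,200×879.832/1,000
= 18807.52 + 12004.36 + 8298.45 + 10441.68 + 11179.80 + 9599.64 + 34489.40 = 104820.85.

104821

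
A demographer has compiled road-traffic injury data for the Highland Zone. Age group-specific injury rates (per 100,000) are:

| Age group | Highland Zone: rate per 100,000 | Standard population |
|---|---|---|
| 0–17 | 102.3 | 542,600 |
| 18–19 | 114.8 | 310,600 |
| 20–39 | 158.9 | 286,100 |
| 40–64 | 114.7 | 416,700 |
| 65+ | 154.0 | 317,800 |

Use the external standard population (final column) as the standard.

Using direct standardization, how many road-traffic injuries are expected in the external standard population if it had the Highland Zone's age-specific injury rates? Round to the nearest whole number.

2334

Expected road-traffic injuries = Σ (standard pop × age-specific rate ÷ 100,000)
= 542,600×102.3/100,000 + 310,600×114.8/100,000 + 286,100×158.9/100,000 + 416,700×114.7/100,000 + 317,800×154.0/100,000
= 555.08 + 356.57 + 454.61 + 477.95 + 489.41 = 2333.63.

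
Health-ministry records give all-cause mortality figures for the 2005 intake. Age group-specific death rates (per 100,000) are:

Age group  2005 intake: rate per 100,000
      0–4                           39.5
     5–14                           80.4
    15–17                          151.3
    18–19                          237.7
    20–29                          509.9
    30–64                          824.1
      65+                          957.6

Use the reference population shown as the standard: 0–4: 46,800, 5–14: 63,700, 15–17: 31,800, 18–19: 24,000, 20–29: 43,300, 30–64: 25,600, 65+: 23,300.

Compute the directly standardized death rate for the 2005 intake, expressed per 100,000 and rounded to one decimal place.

321.0

Standard total = 258,500; weights = 0.1810, 0.2464, 0.1230, 0.0928, 0.1675, 0.0990, 0.0901.
Standardized rate: 0.1810×39.5 + 0.2464×80.4 + 0.1230×151.3 + 0.0928×237.7 + 0.1675×509.9 + 0.0990×824.1 + 0.0901×957.6 = 320.9823 per 100,000.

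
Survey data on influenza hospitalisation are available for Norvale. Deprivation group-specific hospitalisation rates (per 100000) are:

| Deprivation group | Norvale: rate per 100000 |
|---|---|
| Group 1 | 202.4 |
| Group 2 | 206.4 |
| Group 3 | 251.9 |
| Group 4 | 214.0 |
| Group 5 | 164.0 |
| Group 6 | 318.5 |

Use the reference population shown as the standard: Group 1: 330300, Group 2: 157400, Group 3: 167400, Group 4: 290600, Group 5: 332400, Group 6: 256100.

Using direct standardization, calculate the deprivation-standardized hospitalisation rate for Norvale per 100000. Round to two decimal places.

221.47

Standard total = 1534200; weights = 0.2153, 0.1026, 0.1091, 0.1894, 0.2167, 0.1669.
Standardized rate: 0.2153×202.4 + 0.1026×206.4 + 0.1091×251.9 + 0.1894×214.0 + 0.2167×164.0 + 0.1669×318.5 = 221.4692 per 100000.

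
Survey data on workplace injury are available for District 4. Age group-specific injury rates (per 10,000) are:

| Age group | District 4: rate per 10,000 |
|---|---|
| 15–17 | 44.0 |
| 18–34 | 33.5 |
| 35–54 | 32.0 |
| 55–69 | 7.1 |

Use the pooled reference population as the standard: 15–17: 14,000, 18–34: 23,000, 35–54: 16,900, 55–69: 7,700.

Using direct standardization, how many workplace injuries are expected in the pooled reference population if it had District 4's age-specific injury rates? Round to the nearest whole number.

198

Expected workplace injuries = Σ (standard pop × age-specific rate ÷ 10,000)
= 14,000×44.0/10,000 + 23,000×33.5/10,000 + 16,900×32.0/10,000 + 7,700×7.1/10,000
= 61.60 + 77.05 + 54.08 + 5.47 = 198.20.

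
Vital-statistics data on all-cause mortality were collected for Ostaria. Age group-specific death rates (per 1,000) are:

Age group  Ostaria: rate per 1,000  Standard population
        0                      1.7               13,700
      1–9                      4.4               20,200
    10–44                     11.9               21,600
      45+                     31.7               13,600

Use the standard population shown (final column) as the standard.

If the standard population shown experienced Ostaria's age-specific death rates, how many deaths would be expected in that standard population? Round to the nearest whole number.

Expected deaths = Σ (standard pop × age-specific rate ÷ 1,000)
= 13,700×1.7/1,000 + 20,200×4.4/1,000 + 21,600×11.9/1,000 + 13,600×31.7/1,000
= 23.29 + 88.88 + 257.04 + 431.12 = 800.33.

800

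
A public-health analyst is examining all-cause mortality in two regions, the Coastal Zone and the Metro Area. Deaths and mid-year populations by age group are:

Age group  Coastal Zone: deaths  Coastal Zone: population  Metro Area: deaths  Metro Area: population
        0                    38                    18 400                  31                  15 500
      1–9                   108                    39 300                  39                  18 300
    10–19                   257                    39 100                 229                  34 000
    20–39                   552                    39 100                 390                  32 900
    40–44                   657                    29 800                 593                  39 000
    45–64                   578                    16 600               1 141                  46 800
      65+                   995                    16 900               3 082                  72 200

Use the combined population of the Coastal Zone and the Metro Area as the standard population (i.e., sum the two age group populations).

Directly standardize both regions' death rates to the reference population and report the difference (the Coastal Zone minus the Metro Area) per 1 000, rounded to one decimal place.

6.0

Age-specific rates per 1 000 for the Coastal Zone: 2.065, 2.748, 6.573, 14.118, 22.047, 34.819, 58.876.
For the Metro Area: 2.000, 2.131, 6.735, 11.854, 15.205, 24.380, 42.687.
Combined standard total = 457 900; weights = 0.0740, 0.1258, 0.1596, 0.1572, 0.1503, 0.1385, 0.1946.
The Coastal Zone: 0.0740×2.065 + 0.1258×2.748 + 0.1596×6.573 + 0.1572×14.118 + 0.1503×22.047 + 0.1385×34.819 + 0.1946×58.876 = 23.3576 per 1 000.
The Metro Area: 0.0740×2.000 + 0.1258×2.131 + 0.1596×6.735 + 0.1572×11.854 + 0.1503×15.205 + 0.1385×24.380 + 0.1946×42.687 = 17.3218 per 1 000.
Difference = 23.3576 − 17.3218 = 6.0359.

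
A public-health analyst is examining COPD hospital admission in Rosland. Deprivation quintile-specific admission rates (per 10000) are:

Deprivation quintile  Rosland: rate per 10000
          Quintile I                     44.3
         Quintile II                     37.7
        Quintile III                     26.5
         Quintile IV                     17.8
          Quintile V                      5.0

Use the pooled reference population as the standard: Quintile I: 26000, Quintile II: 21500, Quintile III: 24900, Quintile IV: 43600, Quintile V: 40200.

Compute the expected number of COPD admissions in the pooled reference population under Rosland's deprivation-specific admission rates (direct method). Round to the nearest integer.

Expected COPD admissions = Σ (standard pop × deprivation-specific rate ÷ 10000)
= 26000×44.3/10000 + 21500×37.7/10000 + 24900×26.5/10000 + 43600×17.8/10000 + 40200×5.0/10000
= 115.18 + 81.06 + 65.98 + 77.61 + 20.10 = 359.93.

360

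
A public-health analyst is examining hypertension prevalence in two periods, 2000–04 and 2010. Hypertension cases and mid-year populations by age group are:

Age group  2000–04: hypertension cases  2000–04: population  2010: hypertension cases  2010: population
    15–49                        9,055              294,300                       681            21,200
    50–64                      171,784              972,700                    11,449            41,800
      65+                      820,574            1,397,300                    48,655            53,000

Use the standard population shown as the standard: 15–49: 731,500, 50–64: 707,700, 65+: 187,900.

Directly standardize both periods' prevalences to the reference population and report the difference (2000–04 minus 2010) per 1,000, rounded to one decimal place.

Age-specific rates per 1,000 for 2000–04: 30.768, 176.605, 587.257.
For 2010: 32.123, 273.900, 918.019.
Standard total = 1,627,100; weights = 0.4496, 0.4349, 0.1155.
2000–04: 0.4496×30.768 + 0.4349×176.605 + 0.1155×587.257 = 158.4635 per 1,000.
2010: 0.4496×32.123 + 0.4349×273.900 + 0.1155×918.019 = 239.5871 per 1,000.
Difference = 158.4635 − 239.5871 = -81.1236.

-81.1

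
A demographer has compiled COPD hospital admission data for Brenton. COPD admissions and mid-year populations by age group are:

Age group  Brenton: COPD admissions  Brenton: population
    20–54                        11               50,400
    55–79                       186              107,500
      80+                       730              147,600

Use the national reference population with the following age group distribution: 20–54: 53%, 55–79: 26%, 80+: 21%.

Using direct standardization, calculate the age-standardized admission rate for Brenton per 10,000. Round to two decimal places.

16.04

Age-specific rates per 10,000 for Brenton: 2.18, 17.30, 49.46.
Standard weights: 0.53, 0.26, 0.21.
Standardized rate: 0.5300×2.18 + 0.2600×17.30 + 0.2100×49.46 = 16.0415 per 10,000.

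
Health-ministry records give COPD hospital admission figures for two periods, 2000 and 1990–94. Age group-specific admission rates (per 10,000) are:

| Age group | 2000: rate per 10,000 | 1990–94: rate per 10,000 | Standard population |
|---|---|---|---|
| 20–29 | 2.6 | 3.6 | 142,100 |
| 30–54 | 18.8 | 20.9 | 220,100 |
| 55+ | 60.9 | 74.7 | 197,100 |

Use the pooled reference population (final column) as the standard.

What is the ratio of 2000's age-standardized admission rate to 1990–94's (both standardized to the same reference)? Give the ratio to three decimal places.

Standard total = 559,300; weights = 0.2541, 0.3935, 0.3524.
2000: 0.2541×2.6 + 0.3935×18.8 + 0.3524×60.9 = 29.5203 per 10,000.
1990–94: 0.2541×3.6 + 0.3935×20.9 + 0.3524×74.7 = 35.4640 per 10,000.
Ratio = 29.5203 ÷ 35.4640 = 0.83240.

0.832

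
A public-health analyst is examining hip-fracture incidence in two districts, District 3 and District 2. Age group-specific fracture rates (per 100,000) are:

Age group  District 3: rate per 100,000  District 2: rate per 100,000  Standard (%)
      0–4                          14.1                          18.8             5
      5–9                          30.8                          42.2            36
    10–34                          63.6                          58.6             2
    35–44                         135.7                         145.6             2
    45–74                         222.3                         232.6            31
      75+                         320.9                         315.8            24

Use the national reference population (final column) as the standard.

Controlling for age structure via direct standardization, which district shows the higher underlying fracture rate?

Standard weights: 0.05, 0.36, 0.02, 0.02, 0.31, 0.24.
District 3: 0.0500×14.1 + 0.3600×30.8 + 0.0200×63.6 + 0.0200×135.7 + 0.3100×222.3 + 0.2400×320.9 = 161.7080 per 100,000.
District 2: 0.0500×18.8 + 0.3600×42.2 + 0.0200×58.6 + 0.0200×145.6 + 0.3100×232.6 + 0.2400×315.8 = 168.1140 per 100,000.

District 2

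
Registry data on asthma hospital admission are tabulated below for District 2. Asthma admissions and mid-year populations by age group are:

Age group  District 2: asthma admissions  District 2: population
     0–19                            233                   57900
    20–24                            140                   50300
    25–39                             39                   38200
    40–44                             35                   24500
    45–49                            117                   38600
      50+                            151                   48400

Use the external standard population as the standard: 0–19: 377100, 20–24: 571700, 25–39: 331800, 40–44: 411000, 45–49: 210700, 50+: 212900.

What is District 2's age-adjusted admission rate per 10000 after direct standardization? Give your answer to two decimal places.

Age-specific rates per 10000 for District 2: 40.24, 27.83, 10.21, 14.29, 30.31, 31.20.
Standard total = 2115200; weights = 0.1783, 0.2703, 0.1569, 0.1943, 0.0996, 0.1007.
Standardized rate: 0.1783×40.24 + 0.2703×27.83 + 0.1569×10.21 + 0.1943×14.29 + 0.0996×30.31 + 0.1007×31.20 = 25.2340 per 10000.

25.23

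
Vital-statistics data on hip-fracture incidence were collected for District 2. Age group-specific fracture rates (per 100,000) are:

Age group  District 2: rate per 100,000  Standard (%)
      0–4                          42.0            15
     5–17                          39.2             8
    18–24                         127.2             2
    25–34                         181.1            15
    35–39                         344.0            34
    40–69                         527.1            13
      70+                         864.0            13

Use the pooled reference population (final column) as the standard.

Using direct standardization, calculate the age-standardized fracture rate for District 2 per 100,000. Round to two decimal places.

336.95

Standard weights: 0.15, 0.08, 0.02, 0.15, 0.34, 0.13, 0.13.
Standardized rate: 0.1500×42.0 + 0.0800×39.2 + 0.0200×127.2 + 0.1500×181.1 + 0.3400×344.0 + 0.1300×527.1 + 0.1300×864.0 = 336.9480 per 100,000.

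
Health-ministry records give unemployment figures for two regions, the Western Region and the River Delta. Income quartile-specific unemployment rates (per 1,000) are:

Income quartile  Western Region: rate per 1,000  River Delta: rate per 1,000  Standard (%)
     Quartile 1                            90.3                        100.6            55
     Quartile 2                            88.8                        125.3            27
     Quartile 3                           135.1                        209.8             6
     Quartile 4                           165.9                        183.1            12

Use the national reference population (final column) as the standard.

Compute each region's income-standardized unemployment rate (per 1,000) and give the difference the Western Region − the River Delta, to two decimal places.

-22.07

Standard weights: 0.55, 0.27, 0.06, 0.12.
The Western Region: 0.5500×90.3 + 0.2700×88.8 + 0.0600×135.1 + 0.1200×165.9 = 101.6550 per 1,000.
The River Delta: 0.5500×100.6 + 0.2700×125.3 + 0.0600×209.8 + 0.1200×183.1 = 123.7210 per 1,000.
Difference = 101.6550 − 123.7210 = -22.0660.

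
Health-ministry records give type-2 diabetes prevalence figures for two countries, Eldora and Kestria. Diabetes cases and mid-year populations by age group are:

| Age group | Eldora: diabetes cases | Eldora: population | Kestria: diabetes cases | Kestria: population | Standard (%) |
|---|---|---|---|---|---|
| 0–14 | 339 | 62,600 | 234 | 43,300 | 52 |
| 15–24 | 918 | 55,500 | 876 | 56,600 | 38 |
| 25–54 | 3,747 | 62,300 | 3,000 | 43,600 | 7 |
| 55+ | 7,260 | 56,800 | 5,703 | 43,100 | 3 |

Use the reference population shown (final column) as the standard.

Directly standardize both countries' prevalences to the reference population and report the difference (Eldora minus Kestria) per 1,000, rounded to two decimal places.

-0.33

Age-specific rates per 1,000 for Eldora: 5.415, 16.541, 60.144, 127.817.
For Kestria: 5.404, 15.477, 68.807, 132.320.
Standard weights: 0.52, 0.38, 0.07, 0.03.
Eldora: 0.5200×5.415 + 0.3800×16.541 + 0.0700×60.144 + 0.0300×127.817 = 17.1460 per 1,000.
Kestria: 0.5200×5.404 + 0.3800×15.477 + 0.0700×68.807 + 0.0300×132.320 = 17.4776 per 1,000.
Difference = 17.1460 − 17.4776 = -0.3316.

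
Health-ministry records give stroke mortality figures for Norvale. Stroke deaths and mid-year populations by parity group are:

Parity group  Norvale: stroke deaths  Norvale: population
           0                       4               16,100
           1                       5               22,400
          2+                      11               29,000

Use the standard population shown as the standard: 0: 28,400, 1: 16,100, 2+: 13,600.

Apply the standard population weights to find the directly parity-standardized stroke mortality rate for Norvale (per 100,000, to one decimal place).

27.2

Parity-specific rates per 100,000 for Norvale: 24.84, 22.32, 37.93.
Standard total = 58,100; weights = 0.4888, 0.2771, 0.2341.
Standardized rate: 0.4888×24.84 + 0.2771×22.32 + 0.2341×37.93 = 27.2087 per 100,000.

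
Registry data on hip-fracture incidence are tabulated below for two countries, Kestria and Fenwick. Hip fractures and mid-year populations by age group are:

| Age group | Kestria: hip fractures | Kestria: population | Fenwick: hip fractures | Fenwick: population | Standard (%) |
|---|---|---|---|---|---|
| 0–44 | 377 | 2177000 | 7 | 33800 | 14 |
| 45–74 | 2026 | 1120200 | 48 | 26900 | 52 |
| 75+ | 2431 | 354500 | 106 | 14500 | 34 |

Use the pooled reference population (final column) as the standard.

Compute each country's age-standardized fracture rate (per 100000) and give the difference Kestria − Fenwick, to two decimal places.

Age-specific rates per 100000 for Kestria: 17.32, 180.86, 685.75.
For Fenwick: 20.71, 178.44, 731.03.
Standard weights: 0.14, 0.52, 0.34.
Kestria: 0.1400×17.32 + 0.5200×180.86 + 0.3400×685.75 = 329.6285 per 100000.
Fenwick: 0.1400×20.71 + 0.5200×178.44 + 0.3400×731.03 = 344.2392 per 100000.
Difference = 329.6285 − 344.2392 = -14.6107.

-14.61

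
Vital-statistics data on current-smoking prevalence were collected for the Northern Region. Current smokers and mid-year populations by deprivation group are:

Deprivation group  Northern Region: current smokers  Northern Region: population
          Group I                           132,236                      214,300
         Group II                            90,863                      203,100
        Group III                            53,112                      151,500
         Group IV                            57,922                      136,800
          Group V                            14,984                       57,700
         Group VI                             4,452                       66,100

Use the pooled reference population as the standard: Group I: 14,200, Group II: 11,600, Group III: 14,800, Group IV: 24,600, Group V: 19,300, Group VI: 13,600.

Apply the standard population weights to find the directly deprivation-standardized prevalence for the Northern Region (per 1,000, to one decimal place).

Deprivation-specific rates per 1,000 for the Northern Region: 617.060, 447.381, 350.574, 423.406, 259.688, 67.352.
Standard total = 98,100; weights = 0.1448, 0.1182, 0.1509, 0.2508, 0.1967, 0.1386.
Standardized rate: 0.1448×617.060 + 0.1182×447.381 + 0.1509×350.574 + 0.2508×423.406 + 0.1967×259.688 + 0.1386×67.352 = 361.7140 per 1,000.

361.7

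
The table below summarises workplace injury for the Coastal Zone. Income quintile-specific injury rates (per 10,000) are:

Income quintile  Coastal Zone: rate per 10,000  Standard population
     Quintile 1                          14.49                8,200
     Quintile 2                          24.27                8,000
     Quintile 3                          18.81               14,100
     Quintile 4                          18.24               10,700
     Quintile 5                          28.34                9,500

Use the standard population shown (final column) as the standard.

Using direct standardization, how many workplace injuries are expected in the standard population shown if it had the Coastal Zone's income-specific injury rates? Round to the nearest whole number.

Expected workplace injuries = Σ (standard pop × income-specific rate ÷ 10,000)
= 8,200×14.49/10,000 + 8,000×24.27/10,000 + 14,100×18.81/10,000 + 10,700×18.24/10,000 + 9,500×28.34/10,000
= 11.88 + 19.42 + 26.52 + 19.52 + 26.92 = 104.26.

104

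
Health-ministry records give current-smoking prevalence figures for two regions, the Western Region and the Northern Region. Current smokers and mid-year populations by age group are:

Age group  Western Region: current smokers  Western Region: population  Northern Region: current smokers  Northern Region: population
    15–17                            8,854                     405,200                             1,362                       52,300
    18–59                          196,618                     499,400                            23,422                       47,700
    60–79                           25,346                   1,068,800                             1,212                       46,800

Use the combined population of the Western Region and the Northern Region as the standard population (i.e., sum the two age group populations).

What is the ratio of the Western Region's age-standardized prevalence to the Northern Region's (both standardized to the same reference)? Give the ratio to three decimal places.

Age-specific rates per 1,000 for the Western Region: 21.851, 393.708, 23.714.
For the Northern Region: 26.042, 491.027, 25.897.
Combined standard total = 2,120,200; weights = 0.2158, 0.2580, 0.5262.
The Western Region: 0.2158×21.851 + 0.2580×393.708 + 0.5262×23.714 = 118.7862 per 1,000.
The Northern Region: 0.2158×26.042 + 0.2580×491.027 + 0.5262×25.897 = 145.9515 per 1,000.
Ratio = 118.7862 ÷ 145.9515 = 0.81387.

0.814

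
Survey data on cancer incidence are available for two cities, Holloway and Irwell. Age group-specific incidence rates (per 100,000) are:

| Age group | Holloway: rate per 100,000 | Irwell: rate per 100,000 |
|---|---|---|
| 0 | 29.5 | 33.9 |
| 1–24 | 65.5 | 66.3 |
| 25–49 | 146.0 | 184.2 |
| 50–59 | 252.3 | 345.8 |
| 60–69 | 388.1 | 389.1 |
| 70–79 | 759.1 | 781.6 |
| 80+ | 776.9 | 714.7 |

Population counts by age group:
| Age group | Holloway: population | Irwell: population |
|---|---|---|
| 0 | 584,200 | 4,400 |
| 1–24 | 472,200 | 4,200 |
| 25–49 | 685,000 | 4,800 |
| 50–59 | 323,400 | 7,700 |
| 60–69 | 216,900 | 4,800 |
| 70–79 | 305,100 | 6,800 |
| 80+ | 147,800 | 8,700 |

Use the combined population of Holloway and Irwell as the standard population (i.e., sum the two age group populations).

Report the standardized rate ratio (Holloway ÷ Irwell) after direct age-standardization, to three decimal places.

Combined standard total = 2,776,000; weights = 0.2120, 0.1716, 0.2485, 0.1193, 0.0799, 0.1124, 0.0564.
Holloway: 0.2120×29.5 + 0.1716×65.5 + 0.2485×146.0 + 0.1193×252.3 + 0.0799×388.1 + 0.1124×759.1 + 0.0564×776.9 = 243.9500 per 100,000.
Irwell: 0.2120×33.9 + 0.1716×66.3 + 0.2485×184.2 + 0.1193×345.8 + 0.0799×389.1 + 0.1124×781.6 + 0.0564×714.7 = 264.7657 per 100,000.
Ratio = 243.9500 ÷ 264.7657 = 0.92138.

0.921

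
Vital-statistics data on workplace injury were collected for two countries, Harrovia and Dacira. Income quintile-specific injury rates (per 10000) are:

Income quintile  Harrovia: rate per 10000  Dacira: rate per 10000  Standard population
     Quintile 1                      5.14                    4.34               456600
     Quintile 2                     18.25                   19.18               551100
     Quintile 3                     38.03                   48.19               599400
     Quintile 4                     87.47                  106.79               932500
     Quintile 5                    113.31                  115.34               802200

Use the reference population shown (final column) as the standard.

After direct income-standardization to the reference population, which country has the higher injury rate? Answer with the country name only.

Dacira

Standard total = 3341800; weights = 0.1366, 0.1649, 0.1794, 0.2790, 0.2401.
Harrovia: 0.1366×5.14 + 0.1649×18.25 + 0.1794×38.03 + 0.2790×87.47 + 0.2401×113.31 = 62.1410 per 10000.
Dacira: 0.1366×4.34 + 0.1649×19.18 + 0.1794×48.19 + 0.2790×106.79 + 0.2401×115.34 = 69.8858 per 10000.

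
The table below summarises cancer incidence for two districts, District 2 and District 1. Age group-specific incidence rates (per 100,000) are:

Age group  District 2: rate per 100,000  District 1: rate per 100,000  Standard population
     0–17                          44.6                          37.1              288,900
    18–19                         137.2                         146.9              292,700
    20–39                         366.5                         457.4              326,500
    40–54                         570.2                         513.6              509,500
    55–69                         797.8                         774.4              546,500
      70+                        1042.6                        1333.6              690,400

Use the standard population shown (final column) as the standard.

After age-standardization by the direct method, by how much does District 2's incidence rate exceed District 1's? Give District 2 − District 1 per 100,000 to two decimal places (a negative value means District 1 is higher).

Standard total = 2,654,500; weights = 0.1088, 0.1103, 0.1230, 0.1919, 0.2059, 0.2601.
District 2: 0.1088×44.6 + 0.1103×137.2 + 0.1230×366.5 + 0.1919×570.2 + 0.2059×797.8 + 0.2601×1042.6 = 609.9195 per 100,000.
District 1: 0.1088×37.1 + 0.1103×146.9 + 0.1230×457.4 + 0.1919×513.6 + 0.2059×774.4 + 0.2601×1333.6 = 681.3574 per 100,000.
Difference = 609.9195 − 681.3574 = -71.4379.

-71.44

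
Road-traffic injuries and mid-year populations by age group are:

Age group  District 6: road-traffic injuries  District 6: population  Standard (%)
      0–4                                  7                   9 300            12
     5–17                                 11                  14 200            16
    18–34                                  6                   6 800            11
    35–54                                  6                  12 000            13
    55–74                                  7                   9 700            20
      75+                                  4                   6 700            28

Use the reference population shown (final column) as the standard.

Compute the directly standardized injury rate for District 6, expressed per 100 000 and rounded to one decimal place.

Age-specific rates per 100 000 for District 6: 75.27, 77.46, 88.24, 50.00, 72.16, 59.70.
Standard weights: 0.12, 0.16, 0.11, 0.13, 0.20, 0.28.
Standardized rate: 0.1200×75.27 + 0.1600×77.46 + 0.1100×88.24 + 0.1300×50.00 + 0.2000×72.16 + 0.2800×59.70 = 68.7819 per 100 000.

68.8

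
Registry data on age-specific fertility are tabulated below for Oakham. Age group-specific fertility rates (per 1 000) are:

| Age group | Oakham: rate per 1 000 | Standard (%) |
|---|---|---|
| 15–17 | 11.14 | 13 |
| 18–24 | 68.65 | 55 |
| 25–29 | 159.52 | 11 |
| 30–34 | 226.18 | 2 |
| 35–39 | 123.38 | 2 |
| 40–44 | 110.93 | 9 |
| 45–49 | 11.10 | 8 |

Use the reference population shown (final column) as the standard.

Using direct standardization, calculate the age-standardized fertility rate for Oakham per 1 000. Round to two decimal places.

Standard weights: 0.13, 0.55, 0.11, 0.02, 0.02, 0.09, 0.08.
Standardized rate: 0.1300×11.14 + 0.5500×68.65 + 0.1100×159.52 + 0.0200×226.18 + 0.0200×123.38 + 0.0900×110.93 + 0.0800×11.10 = 74.6158 per 1 000.

74.62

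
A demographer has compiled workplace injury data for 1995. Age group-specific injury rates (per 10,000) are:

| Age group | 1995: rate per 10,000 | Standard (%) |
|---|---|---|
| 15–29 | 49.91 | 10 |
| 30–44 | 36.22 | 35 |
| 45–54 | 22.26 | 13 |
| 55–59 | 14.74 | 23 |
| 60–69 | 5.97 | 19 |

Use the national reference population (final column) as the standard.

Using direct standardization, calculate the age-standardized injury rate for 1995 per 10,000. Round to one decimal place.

Standard weights: 0.10, 0.35, 0.13, 0.23, 0.19.
Standardized rate: 0.1000×49.91 + 0.3500×36.22 + 0.1300×22.26 + 0.2300×14.74 + 0.1900×5.97 = 25.0863 per 10,000.

25.1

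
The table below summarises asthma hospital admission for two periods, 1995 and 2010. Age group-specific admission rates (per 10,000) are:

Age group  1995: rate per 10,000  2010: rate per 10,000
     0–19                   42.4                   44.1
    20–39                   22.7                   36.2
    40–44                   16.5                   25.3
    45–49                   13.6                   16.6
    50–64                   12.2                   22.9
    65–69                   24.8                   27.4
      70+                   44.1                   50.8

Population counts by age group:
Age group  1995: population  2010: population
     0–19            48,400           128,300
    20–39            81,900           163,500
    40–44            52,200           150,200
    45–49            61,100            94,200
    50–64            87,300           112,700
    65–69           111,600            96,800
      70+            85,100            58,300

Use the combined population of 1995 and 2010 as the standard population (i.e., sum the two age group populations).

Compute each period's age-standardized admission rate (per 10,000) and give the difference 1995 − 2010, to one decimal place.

Combined standard total = 1,331,600; weights = 0.1327, 0.1843, 0.1520, 0.1166, 0.1502, 0.1565, 0.1077.
1995: 0.1327×42.4 + 0.1843×22.7 + 0.1520×16.5 + 0.1166×13.6 + 0.1502×12.2 + 0.1565×24.8 + 0.1077×44.1 = 24.3666 per 10,000.
2010: 0.1327×44.1 + 0.1843×36.2 + 0.1520×25.3 + 0.1166×16.6 + 0.1502×22.9 + 0.1565×27.4 + 0.1077×50.8 = 31.5031 per 10,000.
Difference = 24.3666 − 31.5031 = -7.1365.

-7.1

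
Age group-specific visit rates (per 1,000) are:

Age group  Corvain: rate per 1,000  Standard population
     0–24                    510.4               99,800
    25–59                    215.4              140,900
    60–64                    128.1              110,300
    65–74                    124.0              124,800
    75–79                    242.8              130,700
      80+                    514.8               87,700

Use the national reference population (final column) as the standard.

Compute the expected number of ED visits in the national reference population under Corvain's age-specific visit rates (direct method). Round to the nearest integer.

187774

Expected ED visits = Σ (standard pop × age-specific rate ÷ 1,000)
= 99,800×510.4/1,000 + 140,900×215.4/1,000 + 110,300×128.1/1,000 + 124,800×124.0/1,000 + 130,700×242.8/1,000 + 87,700×514.8/1,000
= 50937.92 + 30349.86 + 14129.43 + 15475.20 + 31733.96 + 45147.96 = 187774.33.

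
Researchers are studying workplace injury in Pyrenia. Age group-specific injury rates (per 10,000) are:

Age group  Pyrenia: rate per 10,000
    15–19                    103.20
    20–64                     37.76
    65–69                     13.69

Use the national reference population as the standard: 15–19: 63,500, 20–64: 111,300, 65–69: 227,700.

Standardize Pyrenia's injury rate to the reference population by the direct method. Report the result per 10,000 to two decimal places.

Standard total = 402,500; weights = 0.1578, 0.2765, 0.5657.
Standardized rate: 0.1578×103.20 + 0.2765×37.76 + 0.5657×13.69 = 34.4673 per 10,000.

34.47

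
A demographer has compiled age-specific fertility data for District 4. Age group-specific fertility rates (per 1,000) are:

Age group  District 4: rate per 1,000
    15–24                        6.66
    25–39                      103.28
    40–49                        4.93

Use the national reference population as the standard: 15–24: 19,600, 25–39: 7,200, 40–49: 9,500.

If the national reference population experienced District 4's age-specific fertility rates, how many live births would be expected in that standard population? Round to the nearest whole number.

921

Expected live births = Σ (standard pop × age-specific rate ÷ 1,000)
= 19,600×6.66/1,000 + 7,200×103.28/1,000 + 9,500×4.93/1,000
= 130.54 + 743.62 + 46.84 = 920.99.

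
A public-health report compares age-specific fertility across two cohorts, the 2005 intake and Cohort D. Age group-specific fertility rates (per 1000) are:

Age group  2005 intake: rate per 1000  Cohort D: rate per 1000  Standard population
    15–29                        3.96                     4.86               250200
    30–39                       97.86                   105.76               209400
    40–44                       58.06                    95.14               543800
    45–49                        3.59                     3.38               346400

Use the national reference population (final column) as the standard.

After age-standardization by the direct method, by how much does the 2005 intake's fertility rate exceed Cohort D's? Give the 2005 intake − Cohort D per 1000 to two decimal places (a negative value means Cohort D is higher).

-16.28

Standard total = 1349800; weights = 0.1854, 0.1551, 0.4029, 0.2566.
The 2005 intake: 0.1854×3.96 + 0.1551×97.86 + 0.4029×58.06 + 0.2566×3.59 = 40.2276 per 1000.
Cohort D: 0.1854×4.86 + 0.1551×105.76 + 0.4029×95.14 + 0.2566×3.38 = 56.5047 per 1000.
Difference = 40.2276 − 56.5047 = -16.2771.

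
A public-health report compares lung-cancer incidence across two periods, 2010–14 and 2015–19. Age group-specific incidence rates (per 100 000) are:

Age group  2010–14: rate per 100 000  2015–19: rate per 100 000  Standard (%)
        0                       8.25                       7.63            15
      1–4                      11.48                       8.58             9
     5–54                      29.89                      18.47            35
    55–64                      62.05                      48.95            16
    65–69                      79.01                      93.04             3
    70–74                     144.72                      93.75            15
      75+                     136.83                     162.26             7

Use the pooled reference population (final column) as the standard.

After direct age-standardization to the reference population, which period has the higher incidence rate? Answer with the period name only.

2010–14

Standard weights: 0.15, 0.09, 0.35, 0.16, 0.03, 0.15, 0.07.
2010–14: 0.1500×8.25 + 0.0900×11.48 + 0.3500×29.89 + 0.1600×62.05 + 0.0300×79.01 + 0.1500×144.72 + 0.0700×136.83 = 56.3166 per 100 000.
2015–19: 0.1500×7.63 + 0.0900×8.58 + 0.3500×18.47 + 0.1600×48.95 + 0.0300×93.04 + 0.1500×93.75 + 0.0700×162.26 = 44.4251 per 100 000.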